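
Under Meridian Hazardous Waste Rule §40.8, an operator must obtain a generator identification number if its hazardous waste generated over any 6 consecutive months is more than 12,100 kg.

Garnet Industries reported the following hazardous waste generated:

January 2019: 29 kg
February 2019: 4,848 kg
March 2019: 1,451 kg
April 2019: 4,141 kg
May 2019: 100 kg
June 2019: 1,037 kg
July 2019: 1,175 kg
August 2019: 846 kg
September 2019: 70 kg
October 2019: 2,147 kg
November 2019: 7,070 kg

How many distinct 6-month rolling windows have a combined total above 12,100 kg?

January 2019–June 2019: 29 kg + 4,848 kg + 1,451 kg + 4,141 kg + 100 kg + 1,037 kg = 11,606 kg (under)
February 2019–July 2019: 4,848 kg + 1,451 kg + 4,141 kg + 100 kg + 1,037 kg + 1,175 kg = 12,752 kg (over)
March 2019–August 2019: 1,451 kg + 4,141 kg + 100 kg + 1,037 kg + 1,175 kg + 846 kg = 8,750 kg (under)
April 2019–September 2019: 4,141 kg + 100 kg + 1,037 kg + 1,175 kg + 846 kg + 70 kg = 7,369 kg (under)
May 2019–October 2019: 100 kg + 1,037 kg + 1,175 kg + 846 kg + 70 kg + 2,147 kg = 5,375 kg (under)
June 2019–November 2019: 1,037 kg + 1,175 kg + 846 kg + 70 kg + 2,147 kg + 7,070 kg = 12,345 kg (over)
2 windows exceed the threshold.

2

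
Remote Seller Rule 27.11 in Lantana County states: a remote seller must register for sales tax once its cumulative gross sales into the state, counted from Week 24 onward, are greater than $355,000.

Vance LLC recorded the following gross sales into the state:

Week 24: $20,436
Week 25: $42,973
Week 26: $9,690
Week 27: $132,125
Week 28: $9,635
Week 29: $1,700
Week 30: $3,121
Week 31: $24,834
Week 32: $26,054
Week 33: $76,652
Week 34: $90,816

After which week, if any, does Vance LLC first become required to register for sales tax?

Week 34

Through Week 24: $20,436
Through Week 25: $63,409
Through Week 26: $73,099
Through Week 27: $205,224
Through Week 28: $214,859
Through Week 29: $216,559
Through Week 30: $219,680
Through Week 31: $244,514
Through Week 32: $270,568
Through Week 33: $347,220
Through Week 34: $438,036 ← exceeds threshold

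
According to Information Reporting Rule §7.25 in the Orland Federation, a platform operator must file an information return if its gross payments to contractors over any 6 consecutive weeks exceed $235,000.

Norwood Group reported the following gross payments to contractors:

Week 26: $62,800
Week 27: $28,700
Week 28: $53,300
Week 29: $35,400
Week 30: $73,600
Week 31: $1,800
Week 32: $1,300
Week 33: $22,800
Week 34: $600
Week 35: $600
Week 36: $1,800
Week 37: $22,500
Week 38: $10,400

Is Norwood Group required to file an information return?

Yes

Week 26–Week 31: $62,800 + $28,700 + $53,300 + $35,400 + $73,600 + $1,800 = $255,600 (over)
Week 27–Week 32: $28,700 + $53,300 + $35,400 + $73,600 + $1,800 + $1,300 = $194,100 (under)
Week 28–Week 33: $53,300 + $35,400 + $73,600 + $1,800 + $1,300 + $22,800 = $188,200 (under)
Week 29–Week 34: $35,400 + $73,600 + $1,800 + $1,300 + $22,800 + $600 = $135,500 (under)
Week 30–Week 35: $73,600 + $1,800 + $1,300 + $22,800 + $600 + $600 = $100,700 (under)
Week 31–Week 36: $1,800 + $1,300 + $22,800 + $600 + $600 + $1,800 = $28,900 (under)
Week 32–Week 37: $1,300 + $22,800 + $600 + $600 + $1,800 + $22,500 = $49,600 (under)
Week 33–Week 38: $22,800 + $600 + $600 + $1,800 + $22,500 + $10,400 = $58,700 (under)
At least one window exceeds $235,000.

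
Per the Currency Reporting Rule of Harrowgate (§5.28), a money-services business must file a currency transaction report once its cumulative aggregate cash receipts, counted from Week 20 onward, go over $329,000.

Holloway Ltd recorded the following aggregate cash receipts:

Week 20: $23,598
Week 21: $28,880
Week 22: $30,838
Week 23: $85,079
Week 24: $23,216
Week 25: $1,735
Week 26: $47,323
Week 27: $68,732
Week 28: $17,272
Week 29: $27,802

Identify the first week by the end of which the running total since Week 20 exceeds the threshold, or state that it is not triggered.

Through Week 20: $23,598
Through Week 21: $52,478
Through Week 22: $83,316
Through Week 23: $168,395
Through Week 24: $191,611
Through Week 25: $193,346
Through Week 26: $240,669
Through Week 27: $309,401
Through Week 28: $326,673
Through Week 29: $354,475 ← exceeds threshold

Week 29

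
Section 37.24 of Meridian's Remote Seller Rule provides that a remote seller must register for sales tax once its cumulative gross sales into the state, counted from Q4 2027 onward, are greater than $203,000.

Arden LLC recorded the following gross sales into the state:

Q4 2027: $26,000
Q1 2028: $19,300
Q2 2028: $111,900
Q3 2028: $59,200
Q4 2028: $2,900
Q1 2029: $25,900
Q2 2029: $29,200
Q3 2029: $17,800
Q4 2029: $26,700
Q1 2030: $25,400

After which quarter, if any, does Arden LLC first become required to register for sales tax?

Through Q4 2027: $26,000
Through Q1 2028: $45,300
Through Q2 2028: $157,200
Through Q3 2028: $216,400 ← exceeds threshold

Q3 2028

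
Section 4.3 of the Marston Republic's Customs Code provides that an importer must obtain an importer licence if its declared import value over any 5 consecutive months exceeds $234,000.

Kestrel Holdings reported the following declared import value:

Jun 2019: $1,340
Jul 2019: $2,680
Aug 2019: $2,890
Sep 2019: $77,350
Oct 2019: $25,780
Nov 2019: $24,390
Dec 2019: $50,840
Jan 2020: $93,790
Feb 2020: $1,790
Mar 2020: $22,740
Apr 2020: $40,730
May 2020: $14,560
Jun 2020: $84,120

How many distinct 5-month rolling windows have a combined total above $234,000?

1

Jun 2019–Oct 2019: $1,340 + $2,680 + $2,890 + $77,350 + $25,780 = $110,040 (under)
Jul 2019–Nov 2019: $2,680 + $2,890 + $77,350 + $25,780 + $24,390 = $133,090 (under)
Aug 2019–Dec 2019: $2,890 + $77,350 + $25,780 + $24,390 + $50,840 = $181,250 (under)
Sep 2019–Jan 2020: $77,350 + $25,780 + $24,390 + $50,840 + $93,790 = $272,150 (over)
Oct 2019–Feb 2020: $25,780 + $24,390 + $50,840 + $93,790 + $1,790 = $196,590 (under)
Nov 2019–Mar 2020: $24,390 + $50,840 + $93,790 + $1,790 + $22,740 = $193,550 (under)
Dec 2019–Apr 2020: $50,840 + $93,790 + $1,790 + $22,740 + $40,730 = $209,890 (under)
Jan 2020–May 2020: $93,790 + $1,790 + $22,740 + $40,730 + $14,560 = $173,610 (under)
Feb 2020–Jun 2020: $1,790 + $22,740 + $40,730 + $14,560 + $84,120 = $163,940 (under)
1 window exceeds the threshold.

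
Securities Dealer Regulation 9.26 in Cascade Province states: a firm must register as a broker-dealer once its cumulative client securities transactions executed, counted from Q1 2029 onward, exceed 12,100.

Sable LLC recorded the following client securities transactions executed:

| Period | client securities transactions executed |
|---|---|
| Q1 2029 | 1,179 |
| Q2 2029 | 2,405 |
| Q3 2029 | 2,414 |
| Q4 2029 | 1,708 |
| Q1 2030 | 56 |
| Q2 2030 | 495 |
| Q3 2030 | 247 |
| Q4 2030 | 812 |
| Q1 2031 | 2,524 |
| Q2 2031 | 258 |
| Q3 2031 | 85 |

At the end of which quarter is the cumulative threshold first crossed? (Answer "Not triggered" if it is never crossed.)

Q3 2031

Through Q1 2029: 1,179
Through Q2 2029: 3,584
Through Q3 2029: 5,998
Through Q4 2029: 7,706
Through Q1 2030: 7,762
Through Q2 2030: 8,257
Through Q3 2030: 8,504
Through Q4 2030: 9,316
Through Q1 2031: 11,840
Through Q2 2031: 12,098
Through Q3 2031: 12,183 ← exceeds threshold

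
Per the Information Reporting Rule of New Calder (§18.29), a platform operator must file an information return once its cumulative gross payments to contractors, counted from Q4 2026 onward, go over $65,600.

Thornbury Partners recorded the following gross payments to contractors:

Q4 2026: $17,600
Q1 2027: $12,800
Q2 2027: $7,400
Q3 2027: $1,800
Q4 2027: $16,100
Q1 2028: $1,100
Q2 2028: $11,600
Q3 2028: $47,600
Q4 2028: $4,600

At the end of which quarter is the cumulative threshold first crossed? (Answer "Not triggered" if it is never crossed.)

Through Q4 2026: $17,600
Through Q1 2027: $30,400
Through Q2 2027: $37,800
Through Q3 2027: $39,600
Through Q4 2027: $55,700
Through Q1 2028: $56,800
Through Q2 2028: $68,400 ← exceeds threshold

Q2 2028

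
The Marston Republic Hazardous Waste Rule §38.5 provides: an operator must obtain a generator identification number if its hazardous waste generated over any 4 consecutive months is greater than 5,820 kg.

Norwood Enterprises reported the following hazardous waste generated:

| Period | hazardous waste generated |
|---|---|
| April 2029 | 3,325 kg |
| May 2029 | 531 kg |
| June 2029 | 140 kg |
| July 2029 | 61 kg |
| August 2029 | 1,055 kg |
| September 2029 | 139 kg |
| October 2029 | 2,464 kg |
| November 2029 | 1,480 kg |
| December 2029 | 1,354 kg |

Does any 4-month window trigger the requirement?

April 2029–July 2029: 3,325 kg + 531 kg + 140 kg + 61 kg = 4,057 kg (under)
May 2029–August 2029: 531 kg + 140 kg + 61 kg + 1,055 kg = 1,787 kg (under)
June 2029–September 2029: 140 kg + 61 kg + 1,055 kg + 139 kg = 1,395 kg (under)
July 2029–October 2029: 61 kg + 1,055 kg + 139 kg + 2,464 kg = 3,719 kg (under)
August 2029–November 2029: 1,055 kg + 139 kg + 2,464 kg + 1,480 kg = 5,138 kg (under)
September 2029–December 2029: 139 kg + 2,464 kg + 1,480 kg + 1,354 kg = 5,437 kg (under)
No window exceeds 5,820 kg.

No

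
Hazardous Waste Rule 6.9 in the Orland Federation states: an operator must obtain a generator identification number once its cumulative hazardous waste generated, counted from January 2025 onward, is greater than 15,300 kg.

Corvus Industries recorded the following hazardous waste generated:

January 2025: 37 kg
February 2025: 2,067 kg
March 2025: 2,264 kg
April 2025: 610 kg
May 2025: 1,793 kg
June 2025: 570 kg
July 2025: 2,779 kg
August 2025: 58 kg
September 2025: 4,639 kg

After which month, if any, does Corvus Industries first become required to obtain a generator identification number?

Through January 2025: 37 kg
Through February 2025: 2,104 kg
Through March 2025: 4,368 kg
Through April 2025: 4,978 kg
Through May 2025: 6,771 kg
Through June 2025: 7,341 kg
Through July 2025: 10,120 kg
Through August 2025: 10,178 kg
Through September 2025: 14,817 kg
Final cumulative total 14,817 kg ≤ 15,300 kg; the threshold is never exceeded.

Not triggered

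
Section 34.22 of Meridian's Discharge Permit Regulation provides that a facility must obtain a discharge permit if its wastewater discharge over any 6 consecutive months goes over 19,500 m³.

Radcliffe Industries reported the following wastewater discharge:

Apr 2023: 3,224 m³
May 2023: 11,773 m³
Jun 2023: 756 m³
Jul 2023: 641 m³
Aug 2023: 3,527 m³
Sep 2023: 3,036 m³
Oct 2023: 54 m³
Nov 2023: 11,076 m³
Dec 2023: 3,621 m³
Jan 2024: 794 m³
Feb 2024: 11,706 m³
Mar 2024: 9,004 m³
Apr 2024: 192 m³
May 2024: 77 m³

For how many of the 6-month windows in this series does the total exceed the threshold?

8

Apr 2023–Sep 2023: 3,224 m³ + 11,773 m³ + 756 m³ + 641 m³ + 3,527 m³ + 3,036 m³ = 22,957 m³ (over)
May 2023–Oct 2023: 11,773 m³ + 756 m³ + 641 m³ + 3,527 m³ + 3,036 m³ + 54 m³ = 19,787 m³ (over)
Jun 2023–Nov 2023: 756 m³ + 641 m³ + 3,527 m³ + 3,036 m³ + 54 m³ + 11,076 m³ = 19,090 m³ (under)
Jul 2023–Dec 2023: 641 m³ + 3,527 m³ + 3,036 m³ + 54 m³ + 11,076 m³ + 3,621 m³ = 21,955 m³ (over)
Aug 2023–Jan 2024: 3,527 m³ + 3,036 m³ + 54 m³ + 11,076 m³ + 3,621 m³ + 794 m³ = 22,108 m³ (over)
Sep 2023–Feb 2024: 3,036 m³ + 54 m³ + 11,076 m³ + 3,621 m³ + 794 m³ + 11,706 m³ = 30,287 m³ (over)
Oct 2023–Mar 2024: 54 m³ + 11,076 m³ + 3,621 m³ + 794 m³ + 11,706 m³ + 9,004 m³ = 36,255 m³ (over)
Nov 2023–Apr 2024: 11,076 m³ + 3,621 m³ + 794 m³ + 11,706 m³ + 9,004 m³ + 192 m³ = 36,393 m³ (over)
Dec 2023–May 2024: 3,621 m³ + 794 m³ + 11,706 m³ + 9,004 m³ + 192 m³ + 77 m³ = 25,394 m³ (over)
8 windows exceed the threshold.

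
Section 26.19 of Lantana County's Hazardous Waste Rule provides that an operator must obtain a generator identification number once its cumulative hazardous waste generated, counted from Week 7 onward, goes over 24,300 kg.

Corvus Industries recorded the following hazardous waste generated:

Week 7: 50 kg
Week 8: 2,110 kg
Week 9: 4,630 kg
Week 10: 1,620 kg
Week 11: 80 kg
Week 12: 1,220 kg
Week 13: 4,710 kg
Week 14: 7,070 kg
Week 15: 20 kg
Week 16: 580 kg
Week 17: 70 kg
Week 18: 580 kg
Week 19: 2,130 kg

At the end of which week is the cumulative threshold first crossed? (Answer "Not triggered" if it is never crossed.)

Week 19

Through Week 7: 50 kg
Through Week 8: 2,160 kg
Through Week 9: 6,790 kg
Through Week 10: 8,410 kg
Through Week 11: 8,490 kg
Through Week 12: 9,710 kg
Through Week 13: 14,420 kg
Through Week 14: 21,490 kg
Through Week 15: 21,510 kg
Through Week 16: 22,090 kg
Through Week 17: 22,160 kg
Through Week 18: 22,740 kg
Through Week 19: 24,870 kg ← exceeds threshold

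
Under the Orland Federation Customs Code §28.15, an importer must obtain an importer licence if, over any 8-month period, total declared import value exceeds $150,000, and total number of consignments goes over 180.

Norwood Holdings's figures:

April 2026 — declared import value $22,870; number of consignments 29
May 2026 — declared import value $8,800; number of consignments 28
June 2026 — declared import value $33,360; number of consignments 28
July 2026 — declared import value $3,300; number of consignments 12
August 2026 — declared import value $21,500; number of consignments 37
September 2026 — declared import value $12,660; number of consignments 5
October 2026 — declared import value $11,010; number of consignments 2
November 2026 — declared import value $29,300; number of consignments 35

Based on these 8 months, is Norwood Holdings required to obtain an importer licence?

No

Total declared import value: $22,870 + $8,800 + $33,360 + $3,300 + $21,500 + $12,660 + $11,010 + $29,300 = $142,800 (≤ $150,000).
Total number of consignments: 29 + 28 + 28 + 12 + 37 + 5 + 2 + 35 = 176 (≤ 180).
The test is 'and': the rule requires both, and at least one is not exceeded.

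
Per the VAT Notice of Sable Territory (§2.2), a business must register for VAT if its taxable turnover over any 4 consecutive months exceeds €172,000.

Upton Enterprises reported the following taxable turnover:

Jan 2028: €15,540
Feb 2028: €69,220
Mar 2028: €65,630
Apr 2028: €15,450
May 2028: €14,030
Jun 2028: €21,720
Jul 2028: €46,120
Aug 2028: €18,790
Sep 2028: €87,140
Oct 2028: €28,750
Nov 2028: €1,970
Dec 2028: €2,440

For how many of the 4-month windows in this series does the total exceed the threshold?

2

Jan 2028–Apr 2028: €15,540 + €69,220 + €65,630 + €15,450 = €165,840 (under)
Feb 2028–May 2028: €69,220 + €65,630 + €15,450 + €14,030 = €164,330 (under)
Mar 2028–Jun 2028: €65,630 + €15,450 + €14,030 + €21,720 = €116,830 (under)
Apr 2028–Jul 2028: €15,450 + €14,030 + €21,720 + €46,120 = €97,320 (under)
May 2028–Aug 2028: €14,030 + €21,720 + €46,120 + €18,790 = €100,660 (under)
Jun 2028–Sep 2028: €21,720 + €46,120 + €18,790 + €87,140 = €173,770 (over)
Jul 2028–Oct 2028: €46,120 + €18,790 + €87,140 + €28,750 = €180,800 (over)
Aug 2028–Nov 2028: €18,790 + €87,140 + €28,750 + €1,970 = €136,650 (under)
Sep 2028–Dec 2028: €87,140 + €28,750 + €1,970 + €2,440 = €120,300 (under)
2 windows exceed the threshold.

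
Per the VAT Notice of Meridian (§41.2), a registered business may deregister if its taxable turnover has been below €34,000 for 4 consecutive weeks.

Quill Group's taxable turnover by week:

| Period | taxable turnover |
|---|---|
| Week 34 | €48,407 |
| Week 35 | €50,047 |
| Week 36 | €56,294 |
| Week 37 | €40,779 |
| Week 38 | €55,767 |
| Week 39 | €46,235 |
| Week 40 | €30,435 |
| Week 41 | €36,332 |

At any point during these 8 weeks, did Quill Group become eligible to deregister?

Weeks below €34,000: Week 40.
Longest run of consecutive weeks below the threshold: 1.
1 < 4, so Quill Group never became eligible.

No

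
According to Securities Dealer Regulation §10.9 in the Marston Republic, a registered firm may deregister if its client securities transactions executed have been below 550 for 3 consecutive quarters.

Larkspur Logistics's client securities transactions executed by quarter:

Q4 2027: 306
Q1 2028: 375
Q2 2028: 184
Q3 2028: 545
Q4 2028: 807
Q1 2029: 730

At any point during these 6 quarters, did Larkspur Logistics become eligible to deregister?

Yes

Quarters below 550: Q4 2027, Q1 2028, Q2 2028, Q3 2028.
Longest run of consecutive quarters below the threshold: 4.
4 ≥ 3, so Larkspur Logistics became eligible.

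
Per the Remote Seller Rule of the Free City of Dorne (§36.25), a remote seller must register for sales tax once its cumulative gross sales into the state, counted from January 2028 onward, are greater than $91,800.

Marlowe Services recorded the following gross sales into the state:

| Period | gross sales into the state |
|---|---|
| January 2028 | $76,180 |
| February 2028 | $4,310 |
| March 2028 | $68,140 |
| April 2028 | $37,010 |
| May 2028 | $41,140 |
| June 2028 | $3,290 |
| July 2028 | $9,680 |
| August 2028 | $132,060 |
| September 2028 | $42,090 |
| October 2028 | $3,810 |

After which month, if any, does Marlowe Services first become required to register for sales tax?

March 2028

Through January 2028: $76,180
Through February 2028: $80,490
Through March 2028: $148,630 ← exceeds threshold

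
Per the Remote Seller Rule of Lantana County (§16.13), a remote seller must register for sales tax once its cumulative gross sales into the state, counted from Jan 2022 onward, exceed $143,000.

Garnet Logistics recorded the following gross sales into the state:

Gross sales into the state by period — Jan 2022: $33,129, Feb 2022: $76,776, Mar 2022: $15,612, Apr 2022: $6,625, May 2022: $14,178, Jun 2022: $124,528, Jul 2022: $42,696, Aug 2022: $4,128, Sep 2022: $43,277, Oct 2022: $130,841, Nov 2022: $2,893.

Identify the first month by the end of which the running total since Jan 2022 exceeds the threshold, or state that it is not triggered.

May 2022

Through Jan 2022: $33,129
Through Feb 2022: $109,905
Through Mar 2022: $125,517
Through Apr 2022: $132,142
Through May 2022: $146,320 ← exceeds threshold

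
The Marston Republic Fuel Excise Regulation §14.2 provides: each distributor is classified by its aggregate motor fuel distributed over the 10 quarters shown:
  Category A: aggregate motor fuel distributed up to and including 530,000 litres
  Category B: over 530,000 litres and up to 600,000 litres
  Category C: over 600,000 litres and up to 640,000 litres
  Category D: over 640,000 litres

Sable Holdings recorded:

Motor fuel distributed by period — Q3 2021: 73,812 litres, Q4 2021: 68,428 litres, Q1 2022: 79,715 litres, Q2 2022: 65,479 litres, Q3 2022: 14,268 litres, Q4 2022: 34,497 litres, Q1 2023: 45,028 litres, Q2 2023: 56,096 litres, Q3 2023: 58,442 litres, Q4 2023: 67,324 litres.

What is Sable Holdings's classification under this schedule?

Aggregate motor fuel distributed: 73,812 litres + 68,428 litres + 79,715 litres + 65,479 litres + 14,268 litres + 34,497 litres + 45,028 litres + 56,096 litres + 58,442 litres + 67,324 litres = 563,089 litres.
530,000 litres < 563,089 litres ≤ 600,000 litres, so Category B applies.

Category B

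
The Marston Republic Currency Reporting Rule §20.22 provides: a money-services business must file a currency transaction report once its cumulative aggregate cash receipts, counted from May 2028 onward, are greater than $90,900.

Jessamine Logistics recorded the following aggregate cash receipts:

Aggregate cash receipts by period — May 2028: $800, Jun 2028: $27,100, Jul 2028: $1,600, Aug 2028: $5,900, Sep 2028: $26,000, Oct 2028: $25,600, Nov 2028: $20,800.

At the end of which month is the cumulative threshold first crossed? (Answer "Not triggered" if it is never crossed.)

Nov 2028

Through May 2028: $800
Through Jun 2028: $27,900
Through Jul 2028: $29,500
Through Aug 2028: $35,400
Through Sep 2028: $61,400
Through Oct 2028: $87,000
Through Nov 2028: $107,800 ← exceeds threshold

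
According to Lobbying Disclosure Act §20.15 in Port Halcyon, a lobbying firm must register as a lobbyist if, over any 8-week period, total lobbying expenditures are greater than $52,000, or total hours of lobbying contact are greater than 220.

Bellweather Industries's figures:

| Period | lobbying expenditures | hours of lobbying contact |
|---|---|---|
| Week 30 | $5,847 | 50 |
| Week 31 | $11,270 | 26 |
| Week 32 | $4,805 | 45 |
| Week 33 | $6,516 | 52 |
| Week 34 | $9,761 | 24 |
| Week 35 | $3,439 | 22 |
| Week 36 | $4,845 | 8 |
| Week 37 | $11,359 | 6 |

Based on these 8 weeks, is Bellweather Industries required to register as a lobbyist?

Total lobbying expenditures: $5,847 + $11,270 + $4,805 + $6,516 + $9,761 + $3,439 + $4,845 + $11,359 = $57,842 (> $52,000).
Total hours of lobbying contact: 50 + 26 + 45 + 52 + 24 + 22 + 8 + 6 = 233 (> 220).
The test is 'or': at least one threshold is exceeded.

Yes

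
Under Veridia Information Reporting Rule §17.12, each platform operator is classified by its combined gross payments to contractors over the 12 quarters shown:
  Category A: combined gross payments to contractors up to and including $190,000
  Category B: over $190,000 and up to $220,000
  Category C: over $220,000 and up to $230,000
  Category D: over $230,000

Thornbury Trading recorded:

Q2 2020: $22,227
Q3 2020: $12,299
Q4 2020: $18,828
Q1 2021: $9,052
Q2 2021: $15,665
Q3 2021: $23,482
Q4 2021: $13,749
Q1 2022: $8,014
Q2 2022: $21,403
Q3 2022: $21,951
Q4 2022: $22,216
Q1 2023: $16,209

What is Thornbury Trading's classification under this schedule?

Category B

Combined gross payments to contractors: $22,227 + $12,299 + $18,828 + $9,052 + $15,665 + $23,482 + $13,749 + $8,014 + $21,403 + $21,951 + $22,216 + $16,209 = $205,095.
$190,000 < $205,095 ≤ $220,000, so Category B applies.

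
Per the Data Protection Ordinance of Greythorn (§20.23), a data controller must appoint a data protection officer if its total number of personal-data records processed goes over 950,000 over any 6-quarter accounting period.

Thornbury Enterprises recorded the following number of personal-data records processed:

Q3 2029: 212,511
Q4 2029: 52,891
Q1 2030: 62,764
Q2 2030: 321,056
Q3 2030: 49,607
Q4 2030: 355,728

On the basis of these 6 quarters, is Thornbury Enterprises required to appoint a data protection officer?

Total number of personal-data records processed: 212,511 + 52,891 + 62,764 + 321,056 + 49,607 + 355,728 = 1,054,557.
1,054,557 > 950,000, so the threshold is exceeded.

Yes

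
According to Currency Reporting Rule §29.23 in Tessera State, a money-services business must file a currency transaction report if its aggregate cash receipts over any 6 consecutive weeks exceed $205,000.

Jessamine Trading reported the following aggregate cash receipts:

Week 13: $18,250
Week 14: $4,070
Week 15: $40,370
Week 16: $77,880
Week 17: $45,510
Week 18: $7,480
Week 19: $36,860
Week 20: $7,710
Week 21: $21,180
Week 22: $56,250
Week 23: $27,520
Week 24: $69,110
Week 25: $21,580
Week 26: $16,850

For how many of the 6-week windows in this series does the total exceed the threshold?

4

Week 13–Week 18: $18,250 + $4,070 + $40,370 + $77,880 + $45,510 + $7,480 = $193,560 (under)
Week 14–Week 19: $4,070 + $40,370 + $77,880 + $45,510 + $7,480 + $36,860 = $212,170 (over)
Week 15–Week 20: $40,370 + $77,880 + $45,510 + $7,480 + $36,860 + $7,710 = $215,810 (over)
Week 16–Week 21: $77,880 + $45,510 + $7,480 + $36,860 + $7,710 + $21,180 = $196,620 (under)
Week 17–Week 22: $45,510 + $7,480 + $36,860 + $7,710 + $21,180 + $56,250 = $174,990 (under)
Week 18–Week 23: $7,480 + $36,860 + $7,710 + $21,180 + $56,250 + $27,520 = $157,000 (under)
Week 19–Week 24: $36,860 + $7,710 + $21,180 + $56,250 + $27,520 + $69,110 = $218,630 (over)
Week 20–Week 25: $7,710 + $21,180 + $56,250 + $27,520 + $69,110 + $21,580 = $203,350 (under)
Week 21–Week 26: $21,180 + $56,250 + $27,520 + $69,110 + $21,580 + $16,850 = $212,490 (over)
4 windows exceed the threshold.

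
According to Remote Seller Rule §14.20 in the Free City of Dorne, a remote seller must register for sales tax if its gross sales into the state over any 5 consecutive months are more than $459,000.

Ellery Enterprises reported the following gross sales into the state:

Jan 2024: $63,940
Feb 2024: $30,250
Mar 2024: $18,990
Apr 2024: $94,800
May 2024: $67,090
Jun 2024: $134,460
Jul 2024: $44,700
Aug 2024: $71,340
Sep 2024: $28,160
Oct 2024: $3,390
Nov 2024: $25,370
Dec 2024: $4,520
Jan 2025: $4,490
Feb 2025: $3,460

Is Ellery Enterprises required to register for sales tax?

Jan 2024–May 2024: $63,940 + $30,250 + $18,990 + $94,800 + $67,090 = $275,070 (under)
Feb 2024–Jun 2024: $30,250 + $18,990 + $94,800 + $67,090 + $134,460 = $345,590 (under)
Mar 2024–Jul 2024: $18,990 + $94,800 + $67,090 + $134,460 + $44,700 = $360,040 (under)
Apr 2024–Aug 2024: $94,800 + $67,090 + $134,460 + $44,700 + $71,340 = $412,390 (under)
May 2024–Sep 2024: $67,090 + $134,460 + $44,700 + $71,340 + $28,160 = $345,750 (under)
Jun 2024–Oct 2024: $134,460 + $44,700 + $71,340 + $28,160 + $3,390 = $282,050 (under)
Jul 2024–Nov 2024: $44,700 + $71,340 + $28,160 + $3,390 + $25,370 = $172,960 (under)
Aug 2024–Dec 2024: $71,340 + $28,160 + $3,390 + $25,370 + $4,520 = $132,780 (under)
Sep 2024–Jan 2025: $28,160 + $3,390 + $25,370 + $4,520 + $4,490 = $65,930 (under)
Oct 2024–Feb 2025: $3,390 + $25,370 + $4,520 + $4,490 + $3,460 = $41,230 (under)
No window exceeds $459,000.

No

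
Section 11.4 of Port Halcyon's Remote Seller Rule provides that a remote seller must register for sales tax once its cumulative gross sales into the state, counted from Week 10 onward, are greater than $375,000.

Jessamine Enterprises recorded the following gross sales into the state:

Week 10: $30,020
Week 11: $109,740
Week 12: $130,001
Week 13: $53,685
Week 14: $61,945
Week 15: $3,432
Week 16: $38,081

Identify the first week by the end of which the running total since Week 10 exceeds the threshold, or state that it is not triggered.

Through Week 10: $30,020
Through Week 11: $139,760
Through Week 12: $269,761
Through Week 13: $323,446
Through Week 14: $385,391 ← exceeds threshold

Week 14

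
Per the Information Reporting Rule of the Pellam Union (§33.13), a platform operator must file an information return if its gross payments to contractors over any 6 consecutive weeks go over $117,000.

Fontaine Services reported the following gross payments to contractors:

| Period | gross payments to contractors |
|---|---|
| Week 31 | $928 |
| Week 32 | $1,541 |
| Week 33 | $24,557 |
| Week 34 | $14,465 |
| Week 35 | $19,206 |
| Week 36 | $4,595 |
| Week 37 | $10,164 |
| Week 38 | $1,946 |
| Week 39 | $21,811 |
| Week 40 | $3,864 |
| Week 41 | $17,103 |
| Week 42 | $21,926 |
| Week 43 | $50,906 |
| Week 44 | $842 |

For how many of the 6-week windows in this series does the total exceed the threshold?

Week 31–Week 36: $928 + $1,541 + $24,557 + $14,465 + $19,206 + $4,595 = $65,292 (under)
Week 32–Week 37: $1,541 + $24,557 + $14,465 + $19,206 + $4,595 + $10,164 = $74,528 (under)
Week 33–Week 38: $24,557 + $14,465 + $19,206 + $4,595 + $10,164 + $1,946 = $74,933 (under)
Week 34–Week 39: $14,465 + $19,206 + $4,595 + $10,164 + $1,946 + $21,811 = $72,187 (under)
Week 35–Week 40: $19,206 + $4,595 + $10,164 + $1,946 + $21,811 + $3,864 = $61,586 (under)
Week 36–Week 41: $4,595 + $10,164 + $1,946 + $21,811 + $3,864 + $17,103 = $59,483 (under)
Week 37–Week 42: $10,164 + $1,946 + $21,811 + $3,864 + $17,103 + $21,926 = $76,814 (under)
Week 38–Week 43: $1,946 + $21,811 + $3,864 + $17,103 + $21,926 + $50,906 = $117,556 (over)
Week 39–Week 44: $21,811 + $3,864 + $17,103 + $21,926 + $50,906 + $842 = $116,452 (under)
1 window exceeds the threshold.

1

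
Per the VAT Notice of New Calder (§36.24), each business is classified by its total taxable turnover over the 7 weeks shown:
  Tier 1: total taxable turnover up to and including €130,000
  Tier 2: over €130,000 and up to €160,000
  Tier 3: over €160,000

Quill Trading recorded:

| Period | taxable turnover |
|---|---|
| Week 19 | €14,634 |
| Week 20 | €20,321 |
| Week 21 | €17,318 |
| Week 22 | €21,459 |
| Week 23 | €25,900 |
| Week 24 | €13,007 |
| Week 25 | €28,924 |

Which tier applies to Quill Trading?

Total taxable turnover: €14,634 + €20,321 + €17,318 + €21,459 + €25,900 + €13,007 + €28,924 = €141,563.
€130,000 < €141,563 ≤ €160,000, so Tier 2 applies.

Tier 2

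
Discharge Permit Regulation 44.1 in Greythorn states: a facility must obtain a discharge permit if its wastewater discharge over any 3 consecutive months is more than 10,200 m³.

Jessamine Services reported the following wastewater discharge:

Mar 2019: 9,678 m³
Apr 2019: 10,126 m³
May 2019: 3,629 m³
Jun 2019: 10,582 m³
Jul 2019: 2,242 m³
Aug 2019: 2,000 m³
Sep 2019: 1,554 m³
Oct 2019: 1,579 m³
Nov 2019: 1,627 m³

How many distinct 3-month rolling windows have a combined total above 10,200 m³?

Mar 2019–May 2019: 9,678 m³ + 10,126 m³ + 3,629 m³ = 23,433 m³ (over)
Apr 2019–Jun 2019: 10,126 m³ + 3,629 m³ + 10,582 m³ = 24,337 m³ (over)
May 2019–Jul 2019: 3,629 m³ + 10,582 m³ + 2,242 m³ = 16,453 m³ (over)
Jun 2019–Aug 2019: 10,582 m³ + 2,242 m³ + 2,000 m³ = 14,824 m³ (over)
Jul 2019–Sep 2019: 2,242 m³ + 2,000 m³ + 1,554 m³ = 5,796 m³ (under)
Aug 2019–Oct 2019: 2,000 m³ + 1,554 m³ + 1,579 m³ = 5,133 m³ (under)
Sep 2019–Nov 2019: 1,554 m³ + 1,579 m³ + 1,627 m³ = 4,760 m³ (under)
4 windows exceed the threshold.

4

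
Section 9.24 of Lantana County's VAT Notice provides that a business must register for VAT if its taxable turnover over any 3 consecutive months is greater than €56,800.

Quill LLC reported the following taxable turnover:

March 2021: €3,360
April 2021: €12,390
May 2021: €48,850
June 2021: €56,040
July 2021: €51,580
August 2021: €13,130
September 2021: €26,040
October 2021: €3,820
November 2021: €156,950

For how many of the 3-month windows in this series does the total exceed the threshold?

March 2021–May 2021: €3,360 + €12,390 + €48,850 = €64,600 (over)
April 2021–June 2021: €12,390 + €48,850 + €56,040 = €117,280 (over)
May 2021–July 2021: €48,850 + €56,040 + €51,580 = €156,470 (over)
June 2021–August 2021: €56,040 + €51,580 + €13,130 = €120,750 (over)
July 2021–September 2021: €51,580 + €13,130 + €26,040 = €90,750 (over)
August 2021–October 2021: €13,130 + €26,040 + €3,820 = €42,990 (under)
September 2021–November 2021: €26,040 + €3,820 + €156,950 = €186,810 (over)
6 windows exceed the threshold.

6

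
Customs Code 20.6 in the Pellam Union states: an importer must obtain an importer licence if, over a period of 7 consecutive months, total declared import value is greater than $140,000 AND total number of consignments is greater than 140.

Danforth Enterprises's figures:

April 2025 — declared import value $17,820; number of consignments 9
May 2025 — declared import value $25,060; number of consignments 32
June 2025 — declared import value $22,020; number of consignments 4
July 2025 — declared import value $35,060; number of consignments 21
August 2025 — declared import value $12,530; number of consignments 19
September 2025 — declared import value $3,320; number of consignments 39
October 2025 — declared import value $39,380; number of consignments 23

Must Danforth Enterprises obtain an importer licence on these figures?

Yes

Total declared import value: $17,820 + $25,060 + $22,020 + $35,060 + $12,530 + $3,320 + $39,380 = $155,190 (> $140,000).
Total number of consignments: 9 + 32 + 4 + 21 + 19 + 39 + 23 = 147 (> 140).
The test is 'and': both thresholds are exceeded.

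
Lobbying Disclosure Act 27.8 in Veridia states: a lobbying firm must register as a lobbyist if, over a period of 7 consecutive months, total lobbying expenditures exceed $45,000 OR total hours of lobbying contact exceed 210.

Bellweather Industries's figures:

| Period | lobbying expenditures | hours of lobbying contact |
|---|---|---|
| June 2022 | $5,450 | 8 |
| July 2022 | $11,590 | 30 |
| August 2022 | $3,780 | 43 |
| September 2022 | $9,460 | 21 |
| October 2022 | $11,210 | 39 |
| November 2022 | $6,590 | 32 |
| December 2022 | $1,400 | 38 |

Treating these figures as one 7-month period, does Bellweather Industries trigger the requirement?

Yes

Total lobbying expenditures: $5,450 + $11,590 + $3,780 + $9,460 + $11,210 + $6,590 + $1,400 = $49,480 (> $45,000).
Total hours of lobbying contact: 8 + 30 + 43 + 21 + 39 + 32 + 38 = 211 (> 210).
The test is 'or': at least one threshold is exceeded.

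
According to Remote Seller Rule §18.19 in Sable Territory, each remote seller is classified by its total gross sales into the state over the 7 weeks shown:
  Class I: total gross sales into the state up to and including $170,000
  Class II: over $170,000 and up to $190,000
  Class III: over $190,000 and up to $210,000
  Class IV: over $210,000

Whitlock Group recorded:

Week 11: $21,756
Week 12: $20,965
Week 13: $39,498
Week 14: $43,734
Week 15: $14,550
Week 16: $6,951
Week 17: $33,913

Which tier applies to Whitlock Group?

Total gross sales into the state: $21,756 + $20,965 + $39,498 + $43,734 + $14,550 + $6,951 + $33,913 = $181,367.
$170,000 < $181,367 ≤ $190,000, so Class II applies.

Class II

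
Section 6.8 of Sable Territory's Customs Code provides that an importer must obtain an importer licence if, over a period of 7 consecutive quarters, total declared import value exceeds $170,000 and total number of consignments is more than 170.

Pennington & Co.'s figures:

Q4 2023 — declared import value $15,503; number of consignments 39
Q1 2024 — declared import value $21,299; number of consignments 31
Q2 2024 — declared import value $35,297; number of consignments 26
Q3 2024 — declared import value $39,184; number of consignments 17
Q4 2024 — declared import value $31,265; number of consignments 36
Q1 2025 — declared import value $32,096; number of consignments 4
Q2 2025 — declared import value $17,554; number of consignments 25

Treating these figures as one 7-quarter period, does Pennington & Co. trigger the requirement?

Yes

Total declared import value: $15,503 + $21,299 + $35,297 + $39,184 + $31,265 + $32,096 + $17,554 = $192,198 (> $170,000).
Total number of consignments: 39 + 31 + 26 + 17 + 36 + 4 + 25 = 178 (> 170).
The test is 'and': both thresholds are exceeded.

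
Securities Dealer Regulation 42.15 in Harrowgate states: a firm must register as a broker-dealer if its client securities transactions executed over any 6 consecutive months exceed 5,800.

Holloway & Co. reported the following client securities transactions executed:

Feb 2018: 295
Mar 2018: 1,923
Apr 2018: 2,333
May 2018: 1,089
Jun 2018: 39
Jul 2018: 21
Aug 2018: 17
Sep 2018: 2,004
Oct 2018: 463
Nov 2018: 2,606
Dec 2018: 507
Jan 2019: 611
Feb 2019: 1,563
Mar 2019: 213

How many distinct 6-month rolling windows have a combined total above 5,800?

Feb 2018–Jul 2018: 295 + 1,923 + 2,333 + 1,089 + 39 + 21 = 5,700 (under)
Mar 2018–Aug 2018: 1,923 + 2,333 + 1,089 + 39 + 21 + 17 = 5,422 (under)
Apr 2018–Sep 2018: 2,333 + 1,089 + 39 + 21 + 17 + 2,004 = 5,503 (under)
May 2018–Oct 2018: 1,089 + 39 + 21 + 17 + 2,004 + 463 = 3,633 (under)
Jun 2018–Nov 2018: 39 + 21 + 17 + 2,004 + 463 + 2,606 = 5,150 (under)
Jul 2018–Dec 2018: 21 + 17 + 2,004 + 463 + 2,606 + 507 = 5,618 (under)
Aug 2018–Jan 2019: 17 + 2,004 + 463 + 2,606 + 507 + 611 = 6,208 (over)
Sep 2018–Feb 2019: 2,004 + 463 + 2,606 + 507 + 611 + 1,563 = 7,754 (over)
Oct 2018–Mar 2019: 463 + 2,606 + 507 + 611 + 1,563 + 213 = 5,963 (over)
3 windows exceed the threshold.

3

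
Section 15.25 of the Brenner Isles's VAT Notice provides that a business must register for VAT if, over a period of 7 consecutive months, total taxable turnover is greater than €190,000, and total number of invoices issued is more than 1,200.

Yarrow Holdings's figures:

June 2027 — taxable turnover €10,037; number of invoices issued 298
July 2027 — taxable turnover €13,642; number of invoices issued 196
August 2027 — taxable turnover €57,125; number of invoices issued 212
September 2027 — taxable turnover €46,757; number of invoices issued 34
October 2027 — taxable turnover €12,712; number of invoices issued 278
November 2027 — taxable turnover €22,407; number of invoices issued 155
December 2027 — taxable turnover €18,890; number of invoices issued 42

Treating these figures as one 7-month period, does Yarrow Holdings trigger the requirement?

Total taxable turnover: €10,037 + €13,642 + €57,125 + €46,757 + €12,712 + €22,407 + €18,890 = €181,570 (≤ €190,000).
Total number of invoices issued: 298 + 196 + 212 + 34 + 278 + 155 + 42 = 1,215 (> 1,200).
The test is 'and': the rule requires both, and at least one is not exceeded.

No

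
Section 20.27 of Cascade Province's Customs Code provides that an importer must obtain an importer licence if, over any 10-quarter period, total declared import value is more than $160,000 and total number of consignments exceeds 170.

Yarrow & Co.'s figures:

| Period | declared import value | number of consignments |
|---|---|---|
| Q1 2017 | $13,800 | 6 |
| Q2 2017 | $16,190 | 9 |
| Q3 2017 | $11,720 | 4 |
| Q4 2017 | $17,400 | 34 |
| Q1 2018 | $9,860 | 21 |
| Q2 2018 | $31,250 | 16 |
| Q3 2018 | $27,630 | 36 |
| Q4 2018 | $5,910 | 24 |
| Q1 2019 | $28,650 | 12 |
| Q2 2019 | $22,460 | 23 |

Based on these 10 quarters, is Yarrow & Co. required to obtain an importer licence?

Yes

Total declared import value: $13,800 + $16,190 + $11,720 + $17,400 + $9,860 + $31,250 + $27,630 + $5,910 + $28,650 + $22,460 = $184,870 (> $160,000).
Total number of consignments: 6 + 9 + 4 + 34 + 21 + 16 + 36 + 24 + 12 + 23 = 185 (> 170).
The test is 'and': both thresholds are exceeded.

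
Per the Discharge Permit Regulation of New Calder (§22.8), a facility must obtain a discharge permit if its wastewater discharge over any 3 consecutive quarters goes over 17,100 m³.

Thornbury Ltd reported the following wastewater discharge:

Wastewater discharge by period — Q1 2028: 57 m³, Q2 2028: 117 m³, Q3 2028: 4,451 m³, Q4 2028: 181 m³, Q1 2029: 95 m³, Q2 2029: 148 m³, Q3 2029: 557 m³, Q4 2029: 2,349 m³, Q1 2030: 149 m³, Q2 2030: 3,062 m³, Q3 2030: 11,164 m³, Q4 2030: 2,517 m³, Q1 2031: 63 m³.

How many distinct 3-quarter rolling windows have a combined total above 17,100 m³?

Q1 2028–Q3 2028: 57 m³ + 117 m³ + 4,451 m³ = 4,625 m³ (under)
Q2 2028–Q4 2028: 117 m³ + 4,451 m³ + 181 m³ = 4,749 m³ (under)
Q3 2028–Q1 2029: 4,451 m³ + 181 m³ + 95 m³ = 4,727 m³ (under)
Q4 2028–Q2 2029: 181 m³ + 95 m³ + 148 m³ = 424 m³ (under)
Q1 2029–Q3 2029: 95 m³ + 148 m³ + 557 m³ = 800 m³ (under)
Q2 2029–Q4 2029: 148 m³ + 557 m³ + 2,349 m³ = 3,054 m³ (under)
Q3 2029–Q1 2030: 557 m³ + 2,349 m³ + 149 m³ = 3,055 m³ (under)
Q4 2029–Q2 2030: 2,349 m³ + 149 m³ + 3,062 m³ = 5,560 m³ (under)
Q1 2030–Q3 2030: 149 m³ + 3,062 m³ + 11,164 m³ = 14,375 m³ (under)
Q2 2030–Q4 2030: 3,062 m³ + 11,164 m³ + 2,517 m³ = 16,743 m³ (under)
Q3 2030–Q1 2031: 11,164 m³ + 2,517 m³ + 63 m³ = 13,744 m³ (under)
0 windows exceed the threshold.

0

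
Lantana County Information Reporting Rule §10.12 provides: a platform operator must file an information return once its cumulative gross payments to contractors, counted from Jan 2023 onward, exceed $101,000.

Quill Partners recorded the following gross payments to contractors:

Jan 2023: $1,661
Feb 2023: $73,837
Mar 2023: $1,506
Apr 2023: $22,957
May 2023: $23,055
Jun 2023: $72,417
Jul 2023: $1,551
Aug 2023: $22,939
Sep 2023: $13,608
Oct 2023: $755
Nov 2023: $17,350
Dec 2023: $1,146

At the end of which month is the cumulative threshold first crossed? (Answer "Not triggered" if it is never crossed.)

May 2023

Through Jan 2023: $1,661
Through Feb 2023: $75,498
Through Mar 2023: $77,004
Through Apr 2023: $99,961
Through May 2023: $123,016 ← exceeds threshold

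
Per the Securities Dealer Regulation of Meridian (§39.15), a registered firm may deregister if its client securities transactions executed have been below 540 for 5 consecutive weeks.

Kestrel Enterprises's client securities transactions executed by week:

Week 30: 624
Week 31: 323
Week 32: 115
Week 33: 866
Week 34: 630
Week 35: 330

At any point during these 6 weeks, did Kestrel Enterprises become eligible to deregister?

Weeks below 540: Week 31, Week 32, Week 35.
Longest run of consecutive weeks below the threshold: 2.
2 < 5, so Kestrel Enterprises never became eligible.

No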